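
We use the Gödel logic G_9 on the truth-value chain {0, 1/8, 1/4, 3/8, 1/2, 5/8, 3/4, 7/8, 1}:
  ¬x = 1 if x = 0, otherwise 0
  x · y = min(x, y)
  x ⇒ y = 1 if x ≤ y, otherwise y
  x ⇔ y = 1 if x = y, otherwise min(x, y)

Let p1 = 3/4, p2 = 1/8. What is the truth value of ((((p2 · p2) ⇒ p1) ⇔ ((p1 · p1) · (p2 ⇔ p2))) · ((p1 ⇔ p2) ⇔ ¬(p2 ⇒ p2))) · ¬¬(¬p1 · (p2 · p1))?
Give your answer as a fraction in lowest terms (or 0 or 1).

0

p2 · p2 = 1/8 · 1/8 = 1/8
(p2 · p2) ⇒ p1 = 1/8 ⇒ 3/4 = 1
p1 · p1 = 3/4 · 3/4 = 3/4
p2 ⇔ p2 = 1/8 ⇔ 1/8 = 1
(p1 · p1) · (p2 ⇔ p2) = 3/4 · 1 = 3/4
((p2 · p2) ⇒ p1) ⇔ ((p1 · p1) · (p2 ⇔ p2)) = 1 ⇔ 3/4 = 3/4
p1 ⇔ p2 = 3/4 ⇔ 1/8 = 1/8
p2 ⇒ p2 = 1/8 ⇒ 1/8 = 1
¬(p2 ⇒ p2) = ¬1 = 0
(p1 ⇔ p2) ⇔ ¬(p2 ⇒ p2) = 1/8 ⇔ 0 = 0
(((p2 · p2) ⇒ p1) ⇔ ((p1 · p1) · (p2 ⇔ p2))) · ((p1 ⇔ p2) ⇔ ¬(p2 ⇒ p2)) = 3/4 · 0 = 0
¬p1 = ¬3/4 = 0
p2 · p1 = 1/8 · 3/4 = 1/8
¬p1 · (p2 · p1) = 0 · 1/8 = 0
¬(¬p1 · (p2 · p1)) = ¬0 = 1
¬¬(¬p1 · (p2 · p1)) = ¬1 = 0
((((p2 · p2) ⇒ p1) ⇔ ((p1 · p1) · (p2 ⇔ p2))) · ((p1 ⇔ p2) ⇔ ¬(p2 ⇒ p2))) · ¬¬(¬p1 · (p2 · p1)) = 0 · 0 = 0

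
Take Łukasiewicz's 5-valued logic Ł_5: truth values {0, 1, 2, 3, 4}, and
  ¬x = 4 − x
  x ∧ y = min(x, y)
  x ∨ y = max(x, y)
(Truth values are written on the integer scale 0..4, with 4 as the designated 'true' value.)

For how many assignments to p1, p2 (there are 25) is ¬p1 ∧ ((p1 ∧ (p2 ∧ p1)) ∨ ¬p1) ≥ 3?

value 4: 5 assignments (counts)
value 3: 5 assignments (counts)
value 2: 5 assignments
value 1: 5 assignments
value 0: 5 assignments
So 10 of the 25 assignments meet the threshold.

10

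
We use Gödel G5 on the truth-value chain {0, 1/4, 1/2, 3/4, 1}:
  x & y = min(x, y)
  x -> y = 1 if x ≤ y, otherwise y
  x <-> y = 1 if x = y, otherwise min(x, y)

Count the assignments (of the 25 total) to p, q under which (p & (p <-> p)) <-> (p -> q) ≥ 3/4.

4

value 1: 1 assignment (counts)
value 3/4: 3 assignments (counts)
value 1/2: 5 assignments
value 1/4: 7 assignments
value 0: 9 assignments
So 4 of the 25 assignments meet the threshold.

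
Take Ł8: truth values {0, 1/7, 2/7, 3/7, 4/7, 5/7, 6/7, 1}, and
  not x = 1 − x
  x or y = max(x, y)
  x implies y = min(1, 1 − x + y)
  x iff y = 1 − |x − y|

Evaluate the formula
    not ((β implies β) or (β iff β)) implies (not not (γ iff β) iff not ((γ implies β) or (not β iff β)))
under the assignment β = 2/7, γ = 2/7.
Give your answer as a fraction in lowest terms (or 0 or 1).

β implies β = 2/7 implies 2/7 = 1
β iff β = 2/7 iff 2/7 = 1
(β implies β) or (β iff β) = 1 or 1 = 1
not ((β implies β) or (β iff β)) = not 1 = 0
γ iff β = 2/7 iff 2/7 = 1
not (γ iff β) = not 1 = 0
not not (γ iff β) = not 0 = 1
γ implies β = 2/7 implies 2/7 = 1
not β = not 2/7 = 5/7
not β iff β = 5/7 iff 2/7 = 4/7
(γ implies β) or (not β iff β) = 1 or 4/7 = 1
not ((γ implies β) or (not β iff β)) = not 1 = 0
not not (γ iff β) iff not ((γ implies β) or (not β iff β)) = 1 iff 0 = 0
not ((β implies β) or (β iff β)) implies (not not (γ iff β) iff not ((γ implies β) or (not β iff β))) = 0 implies 0 = 1

1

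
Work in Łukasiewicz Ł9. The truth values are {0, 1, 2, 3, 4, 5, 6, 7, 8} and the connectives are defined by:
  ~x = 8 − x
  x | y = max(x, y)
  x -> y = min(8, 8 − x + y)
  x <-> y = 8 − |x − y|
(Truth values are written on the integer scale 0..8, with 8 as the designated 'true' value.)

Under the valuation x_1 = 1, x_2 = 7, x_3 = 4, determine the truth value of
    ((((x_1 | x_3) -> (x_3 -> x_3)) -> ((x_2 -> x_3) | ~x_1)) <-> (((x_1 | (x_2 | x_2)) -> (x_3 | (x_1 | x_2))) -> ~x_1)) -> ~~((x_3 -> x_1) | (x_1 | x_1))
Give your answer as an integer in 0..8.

x_1 | x_3 = 1 | 4 = 4
x_3 -> x_3 = 4 -> 4 = 8
(x_1 | x_3) -> (x_3 -> x_3) = 4 -> 8 = 8
x_2 -> x_3 = 7 -> 4 = 5
~x_1 = ~1 = 7
(x_2 -> x_3) | ~x_1 = 5 | 7 = 7
((x_1 | x_3) -> (x_3 -> x_3)) -> ((x_2 -> x_3) | ~x_1) = 8 -> 7 = 7
x_2 | x_2 = 7 | 7 = 7
x_1 | (x_2 | x_2) = 1 | 7 = 7
x_1 | x_2 = 1 | 7 = 7
x_3 | (x_1 | x_2) = 4 | 7 = 7
(x_1 | (x_2 | x_2)) -> (x_3 | (x_1 | x_2)) = 7 -> 7 = 8
~x_1 = ~1 = 7
((x_1 | (x_2 | x_2)) -> (x_3 | (x_1 | x_2))) -> ~x_1 = 8 -> 7 = 7
(((x_1 | x_3) -> (x_3 -> x_3)) -> ((x_2 -> x_3) | ~x_1)) <-> (((x_1 | (x_2 | x_2)) -> (x_3 | (x_1 | x_2))) -> ~x_1) = 7 <-> 7 = 8
x_3 -> x_1 = 4 -> 1 = 5
x_1 | x_1 = 1 | 1 = 1
(x_3 -> x_1) | (x_1 | x_1) = 5 | 1 = 5
~((x_3 -> x_1) | (x_1 | x_1)) = ~5 = 3
~~((x_3 -> x_1) | (x_1 | x_1)) = ~3 = 5
((((x_1 | x_3) -> (x_3 -> x_3)) -> ((x_2 -> x_3) | ~x_1)) <-> (((x_1 | (x_2 | x_2)) -> (x_3 | (x_1 | x_2))) -> ~x_1)) -> ~~((x_3 -> x_1) | (x_1 | x_1)) = 8 -> 5 = 5

5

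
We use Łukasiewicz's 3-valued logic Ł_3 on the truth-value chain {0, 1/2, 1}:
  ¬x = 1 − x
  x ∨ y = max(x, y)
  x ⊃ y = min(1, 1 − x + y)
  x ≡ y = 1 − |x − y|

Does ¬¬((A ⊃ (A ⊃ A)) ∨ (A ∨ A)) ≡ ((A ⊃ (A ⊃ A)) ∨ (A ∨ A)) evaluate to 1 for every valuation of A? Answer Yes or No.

Yes

A = 0 ↦ 1
A = 1/2 ↦ 1
A = 1 ↦ 1
Every assignment gives a value ≥ 1.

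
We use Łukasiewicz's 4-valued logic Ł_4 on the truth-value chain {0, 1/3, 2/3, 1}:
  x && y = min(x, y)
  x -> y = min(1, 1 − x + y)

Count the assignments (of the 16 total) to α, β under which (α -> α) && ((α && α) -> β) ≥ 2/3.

α = 0, β = 0 ↦ 1  ≥
α = 0, β = 1/3 ↦ 1  ≥
α = 0, β = 2/3 ↦ 1  ≥
α = 0, β = 1 ↦ 1  ≥
α = 1/3, β = 0 ↦ 2/3  ≥
α = 1/3, β = 1/3 ↦ 1  ≥
α = 1/3, β = 2/3 ↦ 1  ≥
α = 1/3, β = 1 ↦ 1  ≥
α = 2/3, β = 0 ↦ 1/3  <
α = 2/3, β = 1/3 ↦ 2/3  ≥
α = 2/3, β = 2/3 ↦ 1  ≥
α = 2/3, β = 1 ↦ 1  ≥
α = 1, β = 0 ↦ 0  <
α = 1, β = 1/3 ↦ 1/3  <
α = 1, β = 2/3 ↦ 2/3  ≥
α = 1, β = 1 ↦ 1  ≥
So 13 of the 16 assignments meet the threshold.

13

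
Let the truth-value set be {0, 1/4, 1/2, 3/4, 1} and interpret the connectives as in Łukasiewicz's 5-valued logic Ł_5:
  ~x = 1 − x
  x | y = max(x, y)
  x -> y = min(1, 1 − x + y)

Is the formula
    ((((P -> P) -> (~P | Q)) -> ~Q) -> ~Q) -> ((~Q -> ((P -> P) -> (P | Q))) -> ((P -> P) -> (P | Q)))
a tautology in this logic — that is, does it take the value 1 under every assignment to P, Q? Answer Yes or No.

Counterexample: take P = 0, Q = 1/4.
P -> P = 0 -> 0 = 1
~P = ~0 = 1
~P | Q = 1 | 1/4 = 1
(P -> P) -> (~P | Q) = 1 -> 1 = 1
~Q = ~1/4 = 3/4
((P -> P) -> (~P | Q)) -> ~Q = 1 -> 3/4 = 3/4
~Q = ~1/4 = 3/4
(((P -> P) -> (~P | Q)) -> ~Q) -> ~Q = 3/4 -> 3/4 = 1
~Q = ~1/4 = 3/4
P -> P = 0 -> 0 = 1
P | Q = 0 | 1/4 = 1/4
(P -> P) -> (P | Q) = 1 -> 1/4 = 1/4
~Q -> ((P -> P) -> (P | Q)) = 3/4 -> 1/4 = 1/2
P -> P = 0 -> 0 = 1
P | Q = 0 | 1/4 = 1/4
(P -> P) -> (P | Q) = 1 -> 1/4 = 1/4
(~Q -> ((P -> P) -> (P | Q))) -> ((P -> P) -> (P | Q)) = 1/2 -> 1/4 = 3/4
((((P -> P) -> (~P | Q)) -> ~Q) -> ~Q) -> ((~Q -> ((P -> P) -> (P | Q))) -> ((P -> P) -> (P | Q))) = 1 -> 3/4 = 3/4
This gives 3/4 ≠ 1.

No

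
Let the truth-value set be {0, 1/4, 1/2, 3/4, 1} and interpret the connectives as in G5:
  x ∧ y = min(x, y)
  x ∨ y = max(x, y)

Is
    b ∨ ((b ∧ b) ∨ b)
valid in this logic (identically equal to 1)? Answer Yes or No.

No

Counterexample: take b = 0.
b ∧ b = 0 ∧ 0 = 0
(b ∧ b) ∨ b = 0 ∨ 0 = 0
b ∨ ((b ∧ b) ∨ b) = 0 ∨ 0 = 0
This gives 0 ≠ 1.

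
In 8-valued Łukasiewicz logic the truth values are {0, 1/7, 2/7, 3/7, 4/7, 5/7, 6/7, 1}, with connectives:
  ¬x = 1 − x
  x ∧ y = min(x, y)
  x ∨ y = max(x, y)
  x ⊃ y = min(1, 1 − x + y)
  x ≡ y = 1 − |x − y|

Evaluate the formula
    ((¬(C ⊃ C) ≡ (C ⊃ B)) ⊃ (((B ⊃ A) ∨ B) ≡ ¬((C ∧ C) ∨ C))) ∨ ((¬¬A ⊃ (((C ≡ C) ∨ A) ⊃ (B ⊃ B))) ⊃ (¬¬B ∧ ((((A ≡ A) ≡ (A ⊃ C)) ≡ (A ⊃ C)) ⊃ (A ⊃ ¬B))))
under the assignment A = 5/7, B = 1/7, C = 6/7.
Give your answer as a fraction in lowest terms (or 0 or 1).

C ⊃ C = 6/7 ⊃ 6/7 = 1
¬(C ⊃ C) = ¬1 = 0
C ⊃ B = 6/7 ⊃ 1/7 = 2/7
¬(C ⊃ C) ≡ (C ⊃ B) = 0 ≡ 2/7 = 5/7
B ⊃ A = 1/7 ⊃ 5/7 = 1
(B ⊃ A) ∨ B = 1 ∨ 1/7 = 1
C ∧ C = 6/7 ∧ 6/7 = 6/7
(C ∧ C) ∨ C = 6/7 ∨ 6/7 = 6/7
¬((C ∧ C) ∨ C) = ¬6/7 = 1/7
((B ⊃ A) ∨ B) ≡ ¬((C ∧ C) ∨ C) = 1 ≡ 1/7 = 1/7
(¬(C ⊃ C) ≡ (C ⊃ B)) ⊃ (((B ⊃ A) ∨ B) ≡ ¬((C ∧ C) ∨ C)) = 5/7 ⊃ 1/7 = 3/7
¬A = ¬5/7 = 2/7
¬¬A = ¬2/7 = 5/7
C ≡ C = 6/7 ≡ 6/7 = 1
(C ≡ C) ∨ A = 1 ∨ 5/7 = 1
B ⊃ B = 1/7 ⊃ 1/7 = 1
((C ≡ C) ∨ A) ⊃ (B ⊃ B) = 1 ⊃ 1 = 1
¬¬A ⊃ (((C ≡ C) ∨ A) ⊃ (B ⊃ B)) = 5/7 ⊃ 1 = 1
¬B = ¬1/7 = 6/7
¬¬B = ¬6/7 = 1/7
A ≡ A = 5/7 ≡ 5/7 = 1
A ⊃ C = 5/7 ⊃ 6/7 = 1
(A ≡ A) ≡ (A ⊃ C) = 1 ≡ 1 = 1
A ⊃ C = 5/7 ⊃ 6/7 = 1
((A ≡ A) ≡ (A ⊃ C)) ≡ (A ⊃ C) = 1 ≡ 1 = 1
¬B = ¬1/7 = 6/7
A ⊃ ¬B = 5/7 ⊃ 6/7 = 1
(((A ≡ A) ≡ (A ⊃ C)) ≡ (A ⊃ C)) ⊃ (A ⊃ ¬B) = 1 ⊃ 1 = 1
¬¬B ∧ ((((A ≡ A) ≡ (A ⊃ C)) ≡ (A ⊃ C)) ⊃ (A ⊃ ¬B)) = 1/7 ∧ 1 = 1/7
(¬¬A ⊃ (((C ≡ C) ∨ A) ⊃ (B ⊃ B))) ⊃ (¬¬B ∧ ((((A ≡ A) ≡ (A ⊃ C)) ≡ (A ⊃ C)) ⊃ (A ⊃ ¬B))) = 1 ⊃ 1/7 = 1/7
((¬(C ⊃ C) ≡ (C ⊃ B)) ⊃ (((B ⊃ A) ∨ B) ≡ ¬((C ∧ C) ∨ C))) ∨ ((¬¬A ⊃ (((C ≡ C) ∨ A) ⊃ (B ⊃ B))) ⊃ (¬¬B ∧ ((((A ≡ A) ≡ (A ⊃ C)) ≡ (A ⊃ C)) ⊃ (A ⊃ ¬B)))) = 3/7 ∨ 1/7 = 3/7

3/7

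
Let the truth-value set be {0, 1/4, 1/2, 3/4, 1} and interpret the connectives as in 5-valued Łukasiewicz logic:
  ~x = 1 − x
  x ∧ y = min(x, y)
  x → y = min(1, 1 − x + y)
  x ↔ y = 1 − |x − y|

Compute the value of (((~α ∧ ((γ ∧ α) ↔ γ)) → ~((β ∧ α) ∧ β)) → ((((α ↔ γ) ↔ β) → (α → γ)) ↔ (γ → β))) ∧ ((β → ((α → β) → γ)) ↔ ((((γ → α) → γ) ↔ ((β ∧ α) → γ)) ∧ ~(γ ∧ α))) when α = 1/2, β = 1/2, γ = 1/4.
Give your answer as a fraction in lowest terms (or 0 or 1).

3/4

~α = ~1/2 = 1/2
γ ∧ α = 1/4 ∧ 1/2 = 1/4
(γ ∧ α) ↔ γ = 1/4 ↔ 1/4 = 1
~α ∧ ((γ ∧ α) ↔ γ) = 1/2 ∧ 1 = 1/2
β ∧ α = 1/2 ∧ 1/2 = 1/2
(β ∧ α) ∧ β = 1/2 ∧ 1/2 = 1/2
~((β ∧ α) ∧ β) = ~1/2 = 1/2
(~α ∧ ((γ ∧ α) ↔ γ)) → ~((β ∧ α) ∧ β) = 1/2 → 1/2 = 1
α ↔ γ = 1/2 ↔ 1/4 = 3/4
(α ↔ γ) ↔ β = 3/4 ↔ 1/2 = 3/4
α → γ = 1/2 → 1/4 = 3/4
((α ↔ γ) ↔ β) → (α → γ) = 3/4 → 3/4 = 1
γ → β = 1/4 → 1/2 = 1
(((α ↔ γ) ↔ β) → (α → γ)) ↔ (γ → β) = 1 ↔ 1 = 1
((~α ∧ ((γ ∧ α) ↔ γ)) → ~((β ∧ α) ∧ β)) → ((((α ↔ γ) ↔ β) → (α → γ)) ↔ (γ → β)) = 1 → 1 = 1
α → β = 1/2 → 1/2 = 1
(α → β) → γ = 1 → 1/4 = 1/4
β → ((α → β) → γ) = 1/2 → 1/4 = 3/4
γ → α = 1/4 → 1/2 = 1
(γ → α) → γ = 1 → 1/4 = 1/4
β ∧ α = 1/2 ∧ 1/2 = 1/2
(β ∧ α) → γ = 1/2 → 1/4 = 3/4
((γ → α) → γ) ↔ ((β ∧ α) → γ) = 1/4 ↔ 3/4 = 1/2
γ ∧ α = 1/4 ∧ 1/2 = 1/4
~(γ ∧ α) = ~1/4 = 3/4
(((γ → α) → γ) ↔ ((β ∧ α) → γ)) ∧ ~(γ ∧ α) = 1/2 ∧ 3/4 = 1/2
(β → ((α → β) → γ)) ↔ ((((γ → α) → γ) ↔ ((β ∧ α) → γ)) ∧ ~(γ ∧ α)) = 3/4 ↔ 1/2 = 3/4
(((~α ∧ ((γ ∧ α) ↔ γ)) → ~((β ∧ α) ∧ β)) → ((((α ↔ γ) ↔ β) → (α → γ)) ↔ (γ → β))) ∧ ((β → ((α → β) → γ)) ↔ ((((γ → α) → γ) ↔ ((β ∧ α) → γ)) ∧ ~(γ ∧ α))) = 1 ∧ 3/4 = 3/4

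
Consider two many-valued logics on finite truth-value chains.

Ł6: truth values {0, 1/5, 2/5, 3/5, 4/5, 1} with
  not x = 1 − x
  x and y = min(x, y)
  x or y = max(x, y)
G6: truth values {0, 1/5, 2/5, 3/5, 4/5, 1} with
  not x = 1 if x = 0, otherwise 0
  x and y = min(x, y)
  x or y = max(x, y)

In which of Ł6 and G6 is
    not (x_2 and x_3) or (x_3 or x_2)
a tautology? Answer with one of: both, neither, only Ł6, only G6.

In Ł6: at x_2 = 1/5, x_3 = 1/5 the value is 4/5 — not a tautology.
In G6: at x_2 = 1/5, x_3 = 1/5 the value is 1/5 — not a tautology.

neither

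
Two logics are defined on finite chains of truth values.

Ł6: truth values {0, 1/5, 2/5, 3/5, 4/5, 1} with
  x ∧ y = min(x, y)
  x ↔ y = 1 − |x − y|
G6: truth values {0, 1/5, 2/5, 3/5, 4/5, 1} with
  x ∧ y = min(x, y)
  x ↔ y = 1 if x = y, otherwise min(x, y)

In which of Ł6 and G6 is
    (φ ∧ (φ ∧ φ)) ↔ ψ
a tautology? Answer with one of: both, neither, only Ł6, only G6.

In Ł6: at φ = 0, ψ = 1/5 the value is 4/5 — not a tautology.
In G6: at φ = 0, ψ = 1/5 the value is 0 — not a tautology.

neither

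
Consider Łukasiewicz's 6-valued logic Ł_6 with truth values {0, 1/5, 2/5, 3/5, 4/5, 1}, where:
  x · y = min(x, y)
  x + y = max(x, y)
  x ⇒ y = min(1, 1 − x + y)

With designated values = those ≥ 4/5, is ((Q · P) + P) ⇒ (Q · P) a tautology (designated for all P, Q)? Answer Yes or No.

No

Counterexample: take P = 2/5, Q = 0.
Q · P = 0 · 2/5 = 0
(Q · P) + P = 0 + 2/5 = 2/5
((Q · P) + P) ⇒ (Q · P) = 2/5 ⇒ 0 = 3/5
This gives 3/5, which is below 4/5.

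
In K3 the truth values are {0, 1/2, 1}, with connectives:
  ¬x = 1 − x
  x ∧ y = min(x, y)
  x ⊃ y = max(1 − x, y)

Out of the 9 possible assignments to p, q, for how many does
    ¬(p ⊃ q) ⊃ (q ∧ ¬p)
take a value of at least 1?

5

p = 0, q = 0 ↦ 1  ≥
p = 0, q = 1/2 ↦ 1  ≥
p = 0, q = 1 ↦ 1  ≥
p = 1/2, q = 0 ↦ 1/2  <
p = 1/2, q = 1/2 ↦ 1/2  <
p = 1/2, q = 1 ↦ 1  ≥
p = 1, q = 0 ↦ 0  <
p = 1, q = 1/2 ↦ 1/2  <
p = 1, q = 1 ↦ 1  ≥
So 5 of the 9 assignments meet the threshold.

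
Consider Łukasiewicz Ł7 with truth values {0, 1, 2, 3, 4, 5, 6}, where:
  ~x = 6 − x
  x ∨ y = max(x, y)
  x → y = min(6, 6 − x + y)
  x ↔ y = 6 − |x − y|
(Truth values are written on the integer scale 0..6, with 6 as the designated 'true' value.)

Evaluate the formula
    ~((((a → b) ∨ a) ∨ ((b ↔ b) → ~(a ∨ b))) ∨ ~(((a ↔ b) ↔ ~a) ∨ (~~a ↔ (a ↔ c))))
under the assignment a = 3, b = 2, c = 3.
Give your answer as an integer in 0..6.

a → b = 3 → 2 = 5
(a → b) ∨ a = 5 ∨ 3 = 5
b ↔ b = 2 ↔ 2 = 6
a ∨ b = 3 ∨ 2 = 3
~(a ∨ b) = ~3 = 3
(b ↔ b) → ~(a ∨ b) = 6 → 3 = 3
((a → b) ∨ a) ∨ ((b ↔ b) → ~(a ∨ b)) = 5 ∨ 3 = 5
a ↔ b = 3 ↔ 2 = 5
~a = ~3 = 3
(a ↔ b) ↔ ~a = 5 ↔ 3 = 4
~a = ~3 = 3
~~a = ~3 = 3
a ↔ c = 3 ↔ 3 = 6
~~a ↔ (a ↔ c) = 3 ↔ 6 = 3
((a ↔ b) ↔ ~a) ∨ (~~a ↔ (a ↔ c)) = 4 ∨ 3 = 4
~(((a ↔ b) ↔ ~a) ∨ (~~a ↔ (a ↔ c))) = ~4 = 2
(((a → b) ∨ a) ∨ ((b ↔ b) → ~(a ∨ b))) ∨ ~(((a ↔ b) ↔ ~a) ∨ (~~a ↔ (a ↔ c))) = 5 ∨ 2 = 5
~((((a → b) ∨ a) ∨ ((b ↔ b) → ~(a ∨ b))) ∨ ~(((a ↔ b) ↔ ~a) ∨ (~~a ↔ (a ↔ c)))) = ~5 = 1

1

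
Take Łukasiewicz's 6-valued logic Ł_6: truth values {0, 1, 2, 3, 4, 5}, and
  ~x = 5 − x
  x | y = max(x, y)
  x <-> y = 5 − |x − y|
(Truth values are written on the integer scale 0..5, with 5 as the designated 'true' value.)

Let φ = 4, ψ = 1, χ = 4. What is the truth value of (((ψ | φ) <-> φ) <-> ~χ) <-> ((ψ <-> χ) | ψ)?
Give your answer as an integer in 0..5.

ψ | φ = 1 | 4 = 4
(ψ | φ) <-> φ = 4 <-> 4 = 5
~χ = ~4 = 1
((ψ | φ) <-> φ) <-> ~χ = 5 <-> 1 = 1
ψ <-> χ = 1 <-> 4 = 2
(ψ <-> χ) | ψ = 2 | 1 = 2
(((ψ | φ) <-> φ) <-> ~χ) <-> ((ψ <-> χ) | ψ) = 1 <-> 2 = 4

4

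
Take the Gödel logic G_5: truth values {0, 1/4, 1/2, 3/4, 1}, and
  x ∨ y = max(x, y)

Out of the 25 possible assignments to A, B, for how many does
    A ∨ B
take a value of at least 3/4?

value 1: 9 assignments (counts)
value 3/4: 7 assignments (counts)
value 1/2: 5 assignments
value 1/4: 3 assignments
value 0: 1 assignment
So 16 of the 25 assignments meet the threshold.

16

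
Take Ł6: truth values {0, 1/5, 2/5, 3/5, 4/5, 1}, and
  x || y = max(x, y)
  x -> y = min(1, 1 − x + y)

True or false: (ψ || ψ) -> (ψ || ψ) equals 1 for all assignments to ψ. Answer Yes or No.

ψ = 0 ↦ 1
ψ = 1/5 ↦ 1
ψ = 2/5 ↦ 1
ψ = 3/5 ↦ 1
ψ = 4/5 ↦ 1
ψ = 1 ↦ 1
Every assignment gives a value ≥ 1.

Yes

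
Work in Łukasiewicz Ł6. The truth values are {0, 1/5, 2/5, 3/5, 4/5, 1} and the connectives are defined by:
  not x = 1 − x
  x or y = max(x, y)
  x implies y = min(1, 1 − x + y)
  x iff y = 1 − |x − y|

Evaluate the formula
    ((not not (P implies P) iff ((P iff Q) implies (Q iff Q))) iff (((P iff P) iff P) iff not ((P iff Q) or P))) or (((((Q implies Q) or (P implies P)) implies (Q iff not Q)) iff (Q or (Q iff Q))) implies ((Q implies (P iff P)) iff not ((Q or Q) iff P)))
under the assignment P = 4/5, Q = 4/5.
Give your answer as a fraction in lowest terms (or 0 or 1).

P implies P = 4/5 implies 4/5 = 1
not (P implies P) = not 1 = 0
not not (P implies P) = not 0 = 1
P iff Q = 4/5 iff 4/5 = 1
Q iff Q = 4/5 iff 4/5 = 1
(P iff Q) implies (Q iff Q) = 1 implies 1 = 1
not not (P implies P) iff ((P iff Q) implies (Q iff Q)) = 1 iff 1 = 1
P iff P = 4/5 iff 4/5 = 1
(P iff P) iff P = 1 iff 4/5 = 4/5
P iff Q = 4/5 iff 4/5 = 1
(P iff Q) or P = 1 or 4/5 = 1
not ((P iff Q) or P) = not 1 = 0
((P iff P) iff P) iff not ((P iff Q) or P) = 4/5 iff 0 = 1/5
(not not (P implies P) iff ((P iff Q) implies (Q iff Q))) iff (((P iff P) iff P) iff not ((P iff Q) or P)) = 1 iff 1/5 = 1/5
Q implies Q = 4/5 implies 4/5 = 1
P implies P = 4/5 implies 4/5 = 1
(Q implies Q) or (P implies P) = 1 or 1 = 1
not Q = not 4/5 = 1/5
Q iff not Q = 4/5 iff 1/5 = 2/5
((Q implies Q) or (P implies P)) implies (Q iff not Q) = 1 implies 2/5 = 2/5
Q iff Q = 4/5 iff 4/5 = 1
Q or (Q iff Q) = 4/5 or 1 = 1
(((Q implies Q) or (P implies P)) implies (Q iff not Q)) iff (Q or (Q iff Q)) = 2/5 iff 1 = 2/5
P iff P = 4/5 iff 4/5 = 1
Q implies (P iff P) = 4/5 implies 1 = 1
Q or Q = 4/5 or 4/5 = 4/5
(Q or Q) iff P = 4/5 iff 4/5 = 1
not ((Q or Q) iff P) = not 1 = 0
(Q implies (P iff P)) iff not ((Q or Q) iff P) = 1 iff 0 = 0
((((Q implies Q) or (P implies P)) implies (Q iff not Q)) iff (Q or (Q iff Q))) implies ((Q implies (P iff P)) iff not ((Q or Q) iff P)) = 2/5 implies 0 = 3/5
((not not (P implies P) iff ((P iff Q) implies (Q iff Q))) iff (((P iff P) iff P) iff not ((P iff Q) or P))) or (((((Q implies Q) or (P implies P)) implies (Q iff not Q)) iff (Q or (Q iff Q))) implies ((Q implies (P iff P)) iff not ((Q or Q) iff P))) = 1/5 or 3/5 = 3/5

3/5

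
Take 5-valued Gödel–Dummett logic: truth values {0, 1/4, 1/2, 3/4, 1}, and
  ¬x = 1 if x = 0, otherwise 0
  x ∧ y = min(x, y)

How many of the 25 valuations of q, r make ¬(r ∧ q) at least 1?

value 1: 9 assignments (counts)
value 0: 16 assignments
So 9 of the 25 assignments meet the threshold.

9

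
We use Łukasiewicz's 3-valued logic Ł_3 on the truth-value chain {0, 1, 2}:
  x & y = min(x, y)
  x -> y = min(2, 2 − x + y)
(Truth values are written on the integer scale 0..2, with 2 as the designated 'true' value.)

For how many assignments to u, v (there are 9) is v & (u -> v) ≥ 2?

3

u = 0, v = 0 ↦ 0  <
u = 0, v = 1 ↦ 1  <
u = 0, v = 2 ↦ 2  ≥
u = 1, v = 0 ↦ 0  <
u = 1, v = 1 ↦ 1  <
u = 1, v = 2 ↦ 2  ≥
u = 2, v = 0 ↦ 0  <
u = 2, v = 1 ↦ 1  <
u = 2, v = 2 ↦ 2  ≥
So 3 of the 9 assignments meet the threshold.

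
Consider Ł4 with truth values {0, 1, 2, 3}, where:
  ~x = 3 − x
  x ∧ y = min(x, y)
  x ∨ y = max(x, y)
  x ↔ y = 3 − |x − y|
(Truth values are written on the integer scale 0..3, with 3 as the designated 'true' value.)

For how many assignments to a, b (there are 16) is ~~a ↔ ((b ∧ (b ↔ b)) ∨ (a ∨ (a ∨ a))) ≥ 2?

13

a = 0, b = 0 ↦ 3  ≥
a = 0, b = 1 ↦ 2  ≥
a = 0, b = 2 ↦ 1  <
a = 0, b = 3 ↦ 0  <
a = 1, b = 0 ↦ 3  ≥
a = 1, b = 1 ↦ 3  ≥
a = 1, b = 2 ↦ 2  ≥
a = 1, b = 3 ↦ 1  <
a = 2, b = 0 ↦ 3  ≥
a = 2, b = 1 ↦ 3  ≥
a = 2, b = 2 ↦ 3  ≥
a = 2, b = 3 ↦ 2  ≥
a = 3, b = 0 ↦ 3  ≥
a = 3, b = 1 ↦ 3  ≥
a = 3, b = 2 ↦ 3  ≥
a = 3, b = 3 ↦ 3  ≥
So 13 of the 16 assignments meet the threshold.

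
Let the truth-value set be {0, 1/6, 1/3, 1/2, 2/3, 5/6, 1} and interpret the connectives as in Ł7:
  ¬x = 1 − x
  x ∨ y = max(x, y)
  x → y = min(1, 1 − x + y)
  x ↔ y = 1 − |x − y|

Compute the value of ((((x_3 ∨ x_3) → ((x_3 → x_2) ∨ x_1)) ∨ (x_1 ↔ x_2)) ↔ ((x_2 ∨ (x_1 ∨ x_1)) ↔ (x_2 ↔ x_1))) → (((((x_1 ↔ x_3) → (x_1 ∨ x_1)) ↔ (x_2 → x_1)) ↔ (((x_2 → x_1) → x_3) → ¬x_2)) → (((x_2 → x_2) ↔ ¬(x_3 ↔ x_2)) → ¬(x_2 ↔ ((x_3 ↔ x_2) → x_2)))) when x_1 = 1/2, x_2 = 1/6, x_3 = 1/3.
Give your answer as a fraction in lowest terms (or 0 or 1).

x_3 ∨ x_3 = 1/3 ∨ 1/3 = 1/3
x_3 → x_2 = 1/3 → 1/6 = 5/6
(x_3 → x_2) ∨ x_1 = 5/6 ∨ 1/2 = 5/6
(x_3 ∨ x_3) → ((x_3 → x_2) ∨ x_1) = 1/3 → 5/6 = 1
x_1 ↔ x_2 = 1/2 ↔ 1/6 = 2/3
((x_3 ∨ x_3) → ((x_3 → x_2) ∨ x_1)) ∨ (x_1 ↔ x_2) = 1 ∨ 2/3 = 1
x_1 ∨ x_1 = 1/2 ∨ 1/2 = 1/2
x_2 ∨ (x_1 ∨ x_1) = 1/6 ∨ 1/2 = 1/2
x_2 ↔ x_1 = 1/6 ↔ 1/2 = 2/3
(x_2 ∨ (x_1 ∨ x_1)) ↔ (x_2 ↔ x_1) = 1/2 ↔ 2/3 = 5/6
(((x_3 ∨ x_3) → ((x_3 → x_2) ∨ x_1)) ∨ (x_1 ↔ x_2)) ↔ ((x_2 ∨ (x_1 ∨ x_1)) ↔ (x_2 ↔ x_1)) = 1 ↔ 5/6 = 5/6
x_1 ↔ x_3 = 1/2 ↔ 1/3 = 5/6
x_1 ∨ x_1 = 1/2 ∨ 1/2 = 1/2
(x_1 ↔ x_3) → (x_1 ∨ x_1) = 5/6 → 1/2 = 2/3
x_2 → x_1 = 1/6 → 1/2 = 1
((x_1 ↔ x_3) → (x_1 ∨ x_1)) ↔ (x_2 → x_1) = 2/3 ↔ 1 = 2/3
x_2 → x_1 = 1/6 → 1/2 = 1
(x_2 → x_1) → x_3 = 1 → 1/3 = 1/3
¬x_2 = ¬1/6 = 5/6
((x_2 → x_1) → x_3) → ¬x_2 = 1/3 → 5/6 = 1
(((x_1 ↔ x_3) → (x_1 ∨ x_1)) ↔ (x_2 → x_1)) ↔ (((x_2 → x_1) → x_3) → ¬x_2) = 2/3 ↔ 1 = 2/3
x_2 → x_2 = 1/6 → 1/6 = 1
x_3 ↔ x_2 = 1/3 ↔ 1/6 = 5/6
¬(x_3 ↔ x_2) = ¬5/6 = 1/6
(x_2 → x_2) ↔ ¬(x_3 ↔ x_2) = 1 ↔ 1/6 = 1/6
x_3 ↔ x_2 = 1/3 ↔ 1/6 = 5/6
(x_3 ↔ x_2) → x_2 = 5/6 → 1/6 = 1/3
x_2 ↔ ((x_3 ↔ x_2) → x_2) = 1/6 ↔ 1/3 = 5/6
¬(x_2 ↔ ((x_3 ↔ x_2) → x_2)) = ¬5/6 = 1/6
((x_2 → x_2) ↔ ¬(x_3 ↔ x_2)) → ¬(x_2 ↔ ((x_3 ↔ x_2) → x_2)) = 1/6 → 1/6 = 1
((((x_1 ↔ x_3) → (x_1 ∨ x_1)) ↔ (x_2 → x_1)) ↔ (((x_2 → x_1) → x_3) → ¬x_2)) → (((x_2 → x_2) ↔ ¬(x_3 ↔ x_2)) → ¬(x_2 ↔ ((x_3 ↔ x_2) → x_2))) = 2/3 → 1 = 1
((((x_3 ∨ x_3) → ((x_3 → x_2) ∨ x_1)) ∨ (x_1 ↔ x_2)) ↔ ((x_2 ∨ (x_1 ∨ x_1)) ↔ (x_2 ↔ x_1))) → (((((x_1 ↔ x_3) → (x_1 ∨ x_1)) ↔ (x_2 → x_1)) ↔ (((x_2 → x_1) → x_3) → ¬x_2)) → (((x_2 → x_2) ↔ ¬(x_3 ↔ x_2)) → ¬(x_2 ↔ ((x_3 ↔ x_2) → x_2)))) = 5/6 → 1 = 1

1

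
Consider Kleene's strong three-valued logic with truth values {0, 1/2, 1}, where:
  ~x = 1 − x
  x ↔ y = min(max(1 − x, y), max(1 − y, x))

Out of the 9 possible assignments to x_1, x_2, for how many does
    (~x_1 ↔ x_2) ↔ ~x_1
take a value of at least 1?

2

x_1 = 0, x_2 = 0 ↦ 0  <
x_1 = 0, x_2 = 1/2 ↦ 1/2  <
x_1 = 0, x_2 = 1 ↦ 1  ≥
x_1 = 1/2, x_2 = 0 ↦ 1/2  <
x_1 = 1/2, x_2 = 1/2 ↦ 1/2  <
x_1 = 1/2, x_2 = 1 ↦ 1/2  <
x_1 = 1, x_2 = 0 ↦ 0  <
x_1 = 1, x_2 = 1/2 ↦ 1/2  <
x_1 = 1, x_2 = 1 ↦ 1  ≥
So 2 of the 9 assignments meet the threshold.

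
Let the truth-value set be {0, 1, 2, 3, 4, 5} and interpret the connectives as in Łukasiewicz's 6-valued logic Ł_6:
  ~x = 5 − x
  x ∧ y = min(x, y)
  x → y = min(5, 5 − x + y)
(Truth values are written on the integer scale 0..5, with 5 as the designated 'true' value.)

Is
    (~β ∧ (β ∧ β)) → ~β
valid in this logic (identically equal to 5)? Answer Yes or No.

Yes

β = 0 ↦ 5
β = 1 ↦ 5
β = 2 ↦ 5
β = 3 ↦ 5
β = 4 ↦ 5
β = 5 ↦ 5
Every assignment gives a value ≥ 5.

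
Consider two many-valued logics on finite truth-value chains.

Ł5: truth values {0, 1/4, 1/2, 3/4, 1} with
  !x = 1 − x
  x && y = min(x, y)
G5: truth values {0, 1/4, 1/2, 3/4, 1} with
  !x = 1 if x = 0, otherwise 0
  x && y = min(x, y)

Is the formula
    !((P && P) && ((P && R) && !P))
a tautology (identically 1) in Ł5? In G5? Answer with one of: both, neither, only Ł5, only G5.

In Ł5: at P = 1/4, R = 1/4 the value is 3/4 — not a tautology.
In G5: every assignment gives 1 — tautology.

only G5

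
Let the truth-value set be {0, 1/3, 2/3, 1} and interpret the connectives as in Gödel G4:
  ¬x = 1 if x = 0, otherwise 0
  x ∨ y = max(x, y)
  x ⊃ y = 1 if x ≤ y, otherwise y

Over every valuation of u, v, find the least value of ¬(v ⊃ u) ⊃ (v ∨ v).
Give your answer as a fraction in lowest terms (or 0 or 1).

1/3

Take u = 0, v = 1/3:
v ⊃ u = 1/3 ⊃ 0 = 0
¬(v ⊃ u) = ¬0 = 1
v ∨ v = 1/3 ∨ 1/3 = 1/3
¬(v ⊃ u) ⊃ (v ∨ v) = 1 ⊃ 1/3 = 1/3
No assignment yields a value below 1/3, so this is the minimum.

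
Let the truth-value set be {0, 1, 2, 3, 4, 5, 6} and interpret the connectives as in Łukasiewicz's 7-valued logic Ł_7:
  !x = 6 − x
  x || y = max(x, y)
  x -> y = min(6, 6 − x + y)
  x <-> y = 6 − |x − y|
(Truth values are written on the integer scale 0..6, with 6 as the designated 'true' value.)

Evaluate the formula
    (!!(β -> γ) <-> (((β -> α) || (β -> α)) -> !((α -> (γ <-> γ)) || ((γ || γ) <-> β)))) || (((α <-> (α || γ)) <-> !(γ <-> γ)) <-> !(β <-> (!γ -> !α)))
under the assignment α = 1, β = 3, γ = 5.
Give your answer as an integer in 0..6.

β -> γ = 3 -> 5 = 6
!(β -> γ) = !6 = 0
!!(β -> γ) = !0 = 6
β -> α = 3 -> 1 = 4
β -> α = 3 -> 1 = 4
(β -> α) || (β -> α) = 4 || 4 = 4
γ <-> γ = 5 <-> 5 = 6
α -> (γ <-> γ) = 1 -> 6 = 6
γ || γ = 5 || 5 = 5
(γ || γ) <-> β = 5 <-> 3 = 4
(α -> (γ <-> γ)) || ((γ || γ) <-> β) = 6 || 4 = 6
!((α -> (γ <-> γ)) || ((γ || γ) <-> β)) = !6 = 0
((β -> α) || (β -> α)) -> !((α -> (γ <-> γ)) || ((γ || γ) <-> β)) = 4 -> 0 = 2
!!(β -> γ) <-> (((β -> α) || (β -> α)) -> !((α -> (γ <-> γ)) || ((γ || γ) <-> β))) = 6 <-> 2 = 2
α || γ = 1 || 5 = 5
α <-> (α || γ) = 1 <-> 5 = 2
γ <-> γ = 5 <-> 5 = 6
!(γ <-> γ) = !6 = 0
(α <-> (α || γ)) <-> !(γ <-> γ) = 2 <-> 0 = 4
!γ = !5 = 1
!α = !1 = 5
!γ -> !α = 1 -> 5 = 6
β <-> (!γ -> !α) = 3 <-> 6 = 3
!(β <-> (!γ -> !α)) = !3 = 3
((α <-> (α || γ)) <-> !(γ <-> γ)) <-> !(β <-> (!γ -> !α)) = 4 <-> 3 = 5
(!!(β -> γ) <-> (((β -> α) || (β -> α)) -> !((α -> (γ <-> γ)) || ((γ || γ) <-> β)))) || (((α <-> (α || γ)) <-> !(γ <-> γ)) <-> !(β <-> (!γ -> !α))) = 2 || 5 = 5

5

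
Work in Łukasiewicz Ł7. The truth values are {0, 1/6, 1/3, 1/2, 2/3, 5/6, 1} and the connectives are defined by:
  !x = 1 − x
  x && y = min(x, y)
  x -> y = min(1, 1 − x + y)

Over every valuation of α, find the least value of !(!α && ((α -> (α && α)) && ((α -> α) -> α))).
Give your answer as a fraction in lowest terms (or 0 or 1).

Take α = 1/2:
!α = !1/2 = 1/2
α && α = 1/2 && 1/2 = 1/2
α -> (α && α) = 1/2 -> 1/2 = 1
α -> α = 1/2 -> 1/2 = 1
(α -> α) -> α = 1 -> 1/2 = 1/2
(α -> (α && α)) && ((α -> α) -> α) = 1 && 1/2 = 1/2
!α && ((α -> (α && α)) && ((α -> α) -> α)) = 1/2 && 1/2 = 1/2
!(!α && ((α -> (α && α)) && ((α -> α) -> α))) = !1/2 = 1/2
No assignment yields a value below 1/2, so this is the minimum.

1/2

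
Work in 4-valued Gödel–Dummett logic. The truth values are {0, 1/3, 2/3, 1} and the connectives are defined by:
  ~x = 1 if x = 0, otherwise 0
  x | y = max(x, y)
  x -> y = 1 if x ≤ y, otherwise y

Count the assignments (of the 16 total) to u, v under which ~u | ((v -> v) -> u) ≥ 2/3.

12

u = 0, v = 0 ↦ 1  ≥
u = 0, v = 1/3 ↦ 1  ≥
u = 0, v = 2/3 ↦ 1  ≥
u = 0, v = 1 ↦ 1  ≥
u = 1/3, v = 0 ↦ 1/3  <
u = 1/3, v = 1/3 ↦ 1/3  <
u = 1/3, v = 2/3 ↦ 1/3  <
u = 1/3, v = 1 ↦ 1/3  <
u = 2/3, v = 0 ↦ 2/3  ≥
u = 2/3, v = 1/3 ↦ 2/3  ≥
u = 2/3, v = 2/3 ↦ 2/3  ≥
u = 2/3, v = 1 ↦ 2/3  ≥
u = 1, v = 0 ↦ 1  ≥
u = 1, v = 1/3 ↦ 1  ≥
u = 1, v = 2/3 ↦ 1  ≥
u = 1, v = 1 ↦ 1  ≥
So 12 of the 16 assignments meet the threshold.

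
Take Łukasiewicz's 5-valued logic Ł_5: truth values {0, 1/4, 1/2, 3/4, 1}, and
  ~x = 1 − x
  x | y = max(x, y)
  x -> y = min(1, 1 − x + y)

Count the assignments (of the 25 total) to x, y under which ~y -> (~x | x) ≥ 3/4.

value 1: 21 assignments (counts)
value 3/4: 3 assignments (counts)
value 1/2: 1 assignment
So 24 of the 25 assignments meet the threshold.

24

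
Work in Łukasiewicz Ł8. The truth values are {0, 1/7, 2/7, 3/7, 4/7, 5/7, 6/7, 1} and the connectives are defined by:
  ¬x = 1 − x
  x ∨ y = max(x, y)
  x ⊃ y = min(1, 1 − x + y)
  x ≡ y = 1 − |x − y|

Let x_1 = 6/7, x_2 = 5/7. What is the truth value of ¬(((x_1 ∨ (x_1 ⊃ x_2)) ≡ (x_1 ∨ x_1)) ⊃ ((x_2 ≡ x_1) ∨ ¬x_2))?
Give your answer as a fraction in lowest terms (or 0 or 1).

1/7

x_1 ⊃ x_2 = 6/7 ⊃ 5/7 = 6/7
x_1 ∨ (x_1 ⊃ x_2) = 6/7 ∨ 6/7 = 6/7
x_1 ∨ x_1 = 6/7 ∨ 6/7 = 6/7
(x_1 ∨ (x_1 ⊃ x_2)) ≡ (x_1 ∨ x_1) = 6/7 ≡ 6/7 = 1
x_2 ≡ x_1 = 5/7 ≡ 6/7 = 6/7
¬x_2 = ¬5/7 = 2/7
(x_2 ≡ x_1) ∨ ¬x_2 = 6/7 ∨ 2/7 = 6/7
((x_1 ∨ (x_1 ⊃ x_2)) ≡ (x_1 ∨ x_1)) ⊃ ((x_2 ≡ x_1) ∨ ¬x_2) = 1 ⊃ 6/7 = 6/7
¬(((x_1 ∨ (x_1 ⊃ x_2)) ≡ (x_1 ∨ x_1)) ⊃ ((x_2 ≡ x_1) ∨ ¬x_2)) = ¬6/7 = 1/7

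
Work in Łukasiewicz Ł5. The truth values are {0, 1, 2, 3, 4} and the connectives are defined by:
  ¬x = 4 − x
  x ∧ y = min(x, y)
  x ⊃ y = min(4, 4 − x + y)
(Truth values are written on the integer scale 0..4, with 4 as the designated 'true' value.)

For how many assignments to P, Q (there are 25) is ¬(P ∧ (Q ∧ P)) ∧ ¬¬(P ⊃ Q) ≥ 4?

5

value 4: 5 assignments (counts)
value 3: 6 assignments
value 2: 7 assignments
value 1: 5 assignments
value 0: 2 assignments
So 5 of the 25 assignments meet the threshold.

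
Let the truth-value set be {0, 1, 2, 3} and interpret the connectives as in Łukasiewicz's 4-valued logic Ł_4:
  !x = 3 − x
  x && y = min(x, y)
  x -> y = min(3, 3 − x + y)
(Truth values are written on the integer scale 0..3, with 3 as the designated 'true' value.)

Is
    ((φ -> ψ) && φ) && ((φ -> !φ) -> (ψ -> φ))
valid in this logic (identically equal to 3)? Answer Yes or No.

Counterexample: take φ = 0, ψ = 0.
φ -> ψ = 0 -> 0 = 3
(φ -> ψ) && φ = 3 && 0 = 0
!φ = !0 = 3
φ -> !φ = 0 -> 3 = 3
ψ -> φ = 0 -> 0 = 3
(φ -> !φ) -> (ψ -> φ) = 3 -> 3 = 3
((φ -> ψ) && φ) && ((φ -> !φ) -> (ψ -> φ)) = 0 && 3 = 0
This gives 0 ≠ 3.

No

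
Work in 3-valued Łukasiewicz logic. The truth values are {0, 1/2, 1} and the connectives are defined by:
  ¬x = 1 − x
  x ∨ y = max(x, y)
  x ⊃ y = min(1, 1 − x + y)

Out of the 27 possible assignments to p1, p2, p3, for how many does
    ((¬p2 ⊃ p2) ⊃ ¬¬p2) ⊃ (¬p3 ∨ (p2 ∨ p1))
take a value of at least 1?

23

value 1: 23 assignments (counts)
value 1/2: 3 assignments
value 0: 1 assignment
So 23 of the 27 assignments meet the threshold.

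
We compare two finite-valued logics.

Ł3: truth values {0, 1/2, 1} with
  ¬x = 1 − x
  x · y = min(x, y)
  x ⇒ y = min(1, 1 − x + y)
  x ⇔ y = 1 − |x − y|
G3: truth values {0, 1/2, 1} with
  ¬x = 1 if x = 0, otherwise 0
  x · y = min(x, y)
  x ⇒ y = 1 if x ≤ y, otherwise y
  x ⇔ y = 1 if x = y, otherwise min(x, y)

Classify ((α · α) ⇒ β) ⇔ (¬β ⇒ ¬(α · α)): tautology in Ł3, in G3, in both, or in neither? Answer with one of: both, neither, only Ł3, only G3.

only Ł3

In Ł3: every assignment gives 1 — tautology.
In G3: at α = 1, β = 1/2 the value is 1/2 — not a tautology.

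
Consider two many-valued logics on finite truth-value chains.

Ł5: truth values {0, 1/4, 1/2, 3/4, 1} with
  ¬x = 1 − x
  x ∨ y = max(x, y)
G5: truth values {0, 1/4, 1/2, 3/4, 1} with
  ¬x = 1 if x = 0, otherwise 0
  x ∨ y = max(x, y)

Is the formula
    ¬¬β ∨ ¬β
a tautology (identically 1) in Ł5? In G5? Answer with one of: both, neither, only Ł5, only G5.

only G5

In Ł5: at β = 1/4 the value is 3/4 — not a tautology.
In G5: every assignment gives 1 — tautology.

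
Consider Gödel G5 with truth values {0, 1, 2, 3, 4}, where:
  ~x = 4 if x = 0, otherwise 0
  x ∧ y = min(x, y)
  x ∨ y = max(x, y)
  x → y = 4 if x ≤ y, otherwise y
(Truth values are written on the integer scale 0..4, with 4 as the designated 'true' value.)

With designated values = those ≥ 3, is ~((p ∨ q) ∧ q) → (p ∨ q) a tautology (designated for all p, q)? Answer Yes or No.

Counterexample: take p = 0, q = 0.
p ∨ q = 0 ∨ 0 = 0
(p ∨ q) ∧ q = 0 ∧ 0 = 0
~((p ∨ q) ∧ q) = ~0 = 4
~((p ∨ q) ∧ q) → (p ∨ q) = 4 → 0 = 0
This gives 0, which is below 3.

No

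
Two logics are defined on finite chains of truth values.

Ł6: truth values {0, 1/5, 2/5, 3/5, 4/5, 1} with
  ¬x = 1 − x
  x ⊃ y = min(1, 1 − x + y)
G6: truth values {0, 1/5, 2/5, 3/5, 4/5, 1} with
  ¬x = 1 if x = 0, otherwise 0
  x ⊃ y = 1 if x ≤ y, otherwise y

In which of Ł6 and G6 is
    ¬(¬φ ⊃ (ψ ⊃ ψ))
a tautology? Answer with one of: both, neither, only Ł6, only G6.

In Ł6: at φ = 0, ψ = 0 the value is 0 — not a tautology.
In G6: at φ = 0, ψ = 0 the value is 0 — not a tautology.

neither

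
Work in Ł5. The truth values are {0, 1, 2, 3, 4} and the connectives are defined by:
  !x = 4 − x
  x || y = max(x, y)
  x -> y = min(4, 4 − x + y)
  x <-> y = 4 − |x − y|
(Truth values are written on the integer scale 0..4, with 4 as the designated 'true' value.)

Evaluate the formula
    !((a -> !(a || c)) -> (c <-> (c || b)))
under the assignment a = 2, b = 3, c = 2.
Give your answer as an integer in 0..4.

a || c = 2 || 2 = 2
!(a || c) = !2 = 2
a -> !(a || c) = 2 -> 2 = 4
c || b = 2 || 3 = 3
c <-> (c || b) = 2 <-> 3 = 3
(a -> !(a || c)) -> (c <-> (c || b)) = 4 -> 3 = 3
!((a -> !(a || c)) -> (c <-> (c || b))) = !3 = 1

1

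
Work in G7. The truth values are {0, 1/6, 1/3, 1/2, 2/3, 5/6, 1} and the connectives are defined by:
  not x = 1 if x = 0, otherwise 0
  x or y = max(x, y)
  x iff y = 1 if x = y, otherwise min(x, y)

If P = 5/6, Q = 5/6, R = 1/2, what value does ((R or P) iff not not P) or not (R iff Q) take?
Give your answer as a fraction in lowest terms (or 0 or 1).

5/6

R or P = 1/2 or 5/6 = 5/6
not P = not 5/6 = 0
not not P = not 0 = 1
(R or P) iff not not P = 5/6 iff 1 = 5/6
R iff Q = 1/2 iff 5/6 = 1/2
not (R iff Q) = not 1/2 = 0
((R or P) iff not not P) or not (R iff Q) = 5/6 or 0 = 5/6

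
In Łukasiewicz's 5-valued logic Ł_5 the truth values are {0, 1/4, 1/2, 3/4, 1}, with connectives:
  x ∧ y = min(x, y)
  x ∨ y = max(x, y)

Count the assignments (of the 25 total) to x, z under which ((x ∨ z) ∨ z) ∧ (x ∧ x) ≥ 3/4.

value 1: 5 assignments (counts)
value 3/4: 5 assignments (counts)
value 1/2: 5 assignments
value 1/4: 5 assignments
value 0: 5 assignments
So 10 of the 25 assignments meet the threshold.

10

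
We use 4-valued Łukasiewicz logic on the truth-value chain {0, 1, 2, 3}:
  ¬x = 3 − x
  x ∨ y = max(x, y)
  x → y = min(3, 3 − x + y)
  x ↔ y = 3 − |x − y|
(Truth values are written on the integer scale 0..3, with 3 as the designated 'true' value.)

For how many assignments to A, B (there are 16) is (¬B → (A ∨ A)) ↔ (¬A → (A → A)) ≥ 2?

A = 0, B = 0 ↦ 0  <
A = 0, B = 1 ↦ 1  <
A = 0, B = 2 ↦ 2  ≥
A = 0, B = 3 ↦ 3  ≥
A = 1, B = 0 ↦ 1  <
A = 1, B = 1 ↦ 2  ≥
A = 1, B = 2 ↦ 3  ≥
A = 1, B = 3 ↦ 3  ≥
A = 2, B = 0 ↦ 2  ≥
A = 2, B = 1 ↦ 3  ≥
A = 2, B = 2 ↦ 3  ≥
A = 2, B = 3 ↦ 3  ≥
A = 3, B = 0 ↦ 3  ≥
A = 3, B = 1 ↦ 3  ≥
A = 3, B = 2 ↦ 3  ≥
A = 3, B = 3 ↦ 3  ≥
So 13 of the 16 assignments meet the threshold.

13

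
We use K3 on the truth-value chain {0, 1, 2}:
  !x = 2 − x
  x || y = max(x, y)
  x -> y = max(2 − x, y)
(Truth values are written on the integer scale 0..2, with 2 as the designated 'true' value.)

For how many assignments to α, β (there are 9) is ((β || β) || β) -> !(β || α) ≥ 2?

3

α = 0, β = 0 ↦ 2  ≥
α = 0, β = 1 ↦ 1  <
α = 0, β = 2 ↦ 0  <
α = 1, β = 0 ↦ 2  ≥
α = 1, β = 1 ↦ 1  <
α = 1, β = 2 ↦ 0  <
α = 2, β = 0 ↦ 2  ≥
α = 2, β = 1 ↦ 1  <
α = 2, β = 2 ↦ 0  <
So 3 of the 9 assignments meet the threshold.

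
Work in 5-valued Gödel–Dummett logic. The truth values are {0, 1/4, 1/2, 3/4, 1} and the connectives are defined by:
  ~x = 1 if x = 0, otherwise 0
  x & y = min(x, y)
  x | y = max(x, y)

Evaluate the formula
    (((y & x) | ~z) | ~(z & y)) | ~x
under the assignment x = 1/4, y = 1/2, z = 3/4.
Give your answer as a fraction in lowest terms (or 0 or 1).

y & x = 1/2 & 1/4 = 1/4
~z = ~3/4 = 0
(y & x) | ~z = 1/4 | 0 = 1/4
z & y = 3/4 & 1/2 = 1/2
~(z & y) = ~1/2 = 0
((y & x) | ~z) | ~(z & y) = 1/4 | 0 = 1/4
~x = ~1/4 = 0
(((y & x) | ~z) | ~(z & y)) | ~x = 1/4 | 0 = 1/4

1/4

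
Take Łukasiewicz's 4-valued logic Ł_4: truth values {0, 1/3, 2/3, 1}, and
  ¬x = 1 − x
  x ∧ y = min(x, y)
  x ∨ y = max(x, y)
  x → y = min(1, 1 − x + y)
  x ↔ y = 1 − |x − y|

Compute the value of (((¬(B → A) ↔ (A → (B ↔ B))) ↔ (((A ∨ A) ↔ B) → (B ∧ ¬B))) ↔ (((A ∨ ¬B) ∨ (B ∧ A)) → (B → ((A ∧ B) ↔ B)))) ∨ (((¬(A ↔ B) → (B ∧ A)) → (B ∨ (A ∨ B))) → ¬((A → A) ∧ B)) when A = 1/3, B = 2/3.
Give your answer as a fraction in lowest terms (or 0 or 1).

B → A = 2/3 → 1/3 = 2/3
¬(B → A) = ¬2/3 = 1/3
B ↔ B = 2/3 ↔ 2/3 = 1
A → (B ↔ B) = 1/3 → 1 = 1
¬(B → A) ↔ (A → (B ↔ B)) = 1/3 ↔ 1 = 1/3
A ∨ A = 1/3 ∨ 1/3 = 1/3
(A ∨ A) ↔ B = 1/3 ↔ 2/3 = 2/3
¬B = ¬2/3 = 1/3
B ∧ ¬B = 2/3 ∧ 1/3 = 1/3
((A ∨ A) ↔ B) → (B ∧ ¬B) = 2/3 → 1/3 = 2/3
(¬(B → A) ↔ (A → (B ↔ B))) ↔ (((A ∨ A) ↔ B) → (B ∧ ¬B)) = 1/3 ↔ 2/3 = 2/3
¬B = ¬2/3 = 1/3
A ∨ ¬B = 1/3 ∨ 1/3 = 1/3
B ∧ A = 2/3 ∧ 1/3 = 1/3
(A ∨ ¬B) ∨ (B ∧ A) = 1/3 ∨ 1/3 = 1/3
A ∧ B = 1/3 ∧ 2/3 = 1/3
(A ∧ B) ↔ B = 1/3 ↔ 2/3 = 2/3
B → ((A ∧ B) ↔ B) = 2/3 → 2/3 = 1
((A ∨ ¬B) ∨ (B ∧ A)) → (B → ((A ∧ B) ↔ B)) = 1/3 → 1 = 1
((¬(B → A) ↔ (A → (B ↔ B))) ↔ (((A ∨ A) ↔ B) → (B ∧ ¬B))) ↔ (((A ∨ ¬B) ∨ (B ∧ A)) → (B → ((A ∧ B) ↔ B))) = 2/3 ↔ 1 = 2/3
A ↔ B = 1/3 ↔ 2/3 = 2/3
¬(A ↔ B) = ¬2/3 = 1/3
B ∧ A = 2/3 ∧ 1/3 = 1/3
¬(A ↔ B) → (B ∧ A) = 1/3 → 1/3 = 1
A ∨ B = 1/3 ∨ 2/3 = 2/3
B ∨ (A ∨ B) = 2/3 ∨ 2/3 = 2/3
(¬(A ↔ B) → (B ∧ A)) → (B ∨ (A ∨ B)) = 1 → 2/3 = 2/3
A → A = 1/3 → 1/3 = 1
(A → A) ∧ B = 1 ∧ 2/3 = 2/3
¬((A → A) ∧ B) = ¬2/3 = 1/3
((¬(A ↔ B) → (B ∧ A)) → (B ∨ (A ∨ B))) → ¬((A → A) ∧ B) = 2/3 → 1/3 = 2/3
(((¬(B → A) ↔ (A → (B ↔ B))) ↔ (((A ∨ A) ↔ B) → (B ∧ ¬B))) ↔ (((A ∨ ¬B) ∨ (B ∧ A)) → (B → ((A ∧ B) ↔ B)))) ∨ (((¬(A ↔ B) → (B ∧ A)) → (B ∨ (A ∨ B))) → ¬((A → A) ∧ B)) = 2/3 ∨ 2/3 = 2/3

2/3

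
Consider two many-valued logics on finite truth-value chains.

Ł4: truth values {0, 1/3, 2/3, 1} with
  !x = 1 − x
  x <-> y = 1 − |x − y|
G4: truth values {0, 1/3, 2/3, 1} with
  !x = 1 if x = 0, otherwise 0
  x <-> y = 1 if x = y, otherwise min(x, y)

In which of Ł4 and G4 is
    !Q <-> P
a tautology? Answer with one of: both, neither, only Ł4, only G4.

neither

In Ł4: at P = 0, Q = 0 the value is 0 — not a tautology.
In G4: at P = 0, Q = 0 the value is 0 — not a tautology.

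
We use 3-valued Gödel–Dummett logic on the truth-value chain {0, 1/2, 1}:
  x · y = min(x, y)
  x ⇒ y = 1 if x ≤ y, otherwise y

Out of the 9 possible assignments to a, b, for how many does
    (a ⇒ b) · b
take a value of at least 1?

a = 0, b = 0 ↦ 0  <
a = 0, b = 1/2 ↦ 1/2  <
a = 0, b = 1 ↦ 1  ≥
a = 1/2, b = 0 ↦ 0  <
a = 1/2, b = 1/2 ↦ 1/2  <
a = 1/2, b = 1 ↦ 1  ≥
a = 1, b = 0 ↦ 0  <
a = 1, b = 1/2 ↦ 1/2  <
a = 1, b = 1 ↦ 1  ≥
So 3 of the 9 assignments meet the threshold.

3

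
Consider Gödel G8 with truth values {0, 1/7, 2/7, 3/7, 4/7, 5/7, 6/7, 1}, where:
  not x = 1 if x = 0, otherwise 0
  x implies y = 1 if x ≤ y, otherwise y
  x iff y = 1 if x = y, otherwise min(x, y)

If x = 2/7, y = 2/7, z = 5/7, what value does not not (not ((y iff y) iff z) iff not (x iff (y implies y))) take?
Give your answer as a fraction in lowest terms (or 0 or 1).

y iff y = 2/7 iff 2/7 = 1
(y iff y) iff z = 1 iff 5/7 = 5/7
not ((y iff y) iff z) = not 5/7 = 0
y implies y = 2/7 implies 2/7 = 1
x iff (y implies y) = 2/7 iff 1 = 2/7
not (x iff (y implies y)) = not 2/7 = 0
not ((y iff y) iff z) iff not (x iff (y implies y)) = 0 iff 0 = 1
not (not ((y iff y) iff z) iff not (x iff (y implies y))) = not 1 = 0
not not (not ((y iff y) iff z) iff not (x iff (y implies y))) = not 0 = 1

1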